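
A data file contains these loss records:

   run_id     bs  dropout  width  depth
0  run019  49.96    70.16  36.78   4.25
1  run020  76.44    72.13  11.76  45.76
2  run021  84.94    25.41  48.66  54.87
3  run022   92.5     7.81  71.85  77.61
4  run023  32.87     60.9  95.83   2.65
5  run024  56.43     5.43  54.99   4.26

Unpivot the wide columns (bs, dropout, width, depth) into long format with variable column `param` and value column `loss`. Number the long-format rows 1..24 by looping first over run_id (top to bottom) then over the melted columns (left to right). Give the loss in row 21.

56.43

24 rows total (6 × 4). Row 21: index ⌊(21-1)/4⌋ = 5 into run_id → run024; (21-1) mod 4 = 0 into the melted columns → bs.
So row 21 is (run024, bs, 56.43); loss = 56.43.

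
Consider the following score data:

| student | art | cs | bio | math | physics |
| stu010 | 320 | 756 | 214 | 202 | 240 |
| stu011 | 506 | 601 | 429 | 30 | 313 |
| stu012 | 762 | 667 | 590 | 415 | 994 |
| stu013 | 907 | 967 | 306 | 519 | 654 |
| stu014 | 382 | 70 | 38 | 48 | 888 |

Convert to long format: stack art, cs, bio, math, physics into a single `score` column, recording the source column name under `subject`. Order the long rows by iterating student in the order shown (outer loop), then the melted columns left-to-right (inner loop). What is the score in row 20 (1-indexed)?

654

25 rows total (5 × 5). Row 20: index ⌊(20-1)/5⌋ = 3 into student → stu013; (20-1) mod 5 = 4 into the melted columns → physics.
So row 20 is (stu013, physics, 654); score = 654.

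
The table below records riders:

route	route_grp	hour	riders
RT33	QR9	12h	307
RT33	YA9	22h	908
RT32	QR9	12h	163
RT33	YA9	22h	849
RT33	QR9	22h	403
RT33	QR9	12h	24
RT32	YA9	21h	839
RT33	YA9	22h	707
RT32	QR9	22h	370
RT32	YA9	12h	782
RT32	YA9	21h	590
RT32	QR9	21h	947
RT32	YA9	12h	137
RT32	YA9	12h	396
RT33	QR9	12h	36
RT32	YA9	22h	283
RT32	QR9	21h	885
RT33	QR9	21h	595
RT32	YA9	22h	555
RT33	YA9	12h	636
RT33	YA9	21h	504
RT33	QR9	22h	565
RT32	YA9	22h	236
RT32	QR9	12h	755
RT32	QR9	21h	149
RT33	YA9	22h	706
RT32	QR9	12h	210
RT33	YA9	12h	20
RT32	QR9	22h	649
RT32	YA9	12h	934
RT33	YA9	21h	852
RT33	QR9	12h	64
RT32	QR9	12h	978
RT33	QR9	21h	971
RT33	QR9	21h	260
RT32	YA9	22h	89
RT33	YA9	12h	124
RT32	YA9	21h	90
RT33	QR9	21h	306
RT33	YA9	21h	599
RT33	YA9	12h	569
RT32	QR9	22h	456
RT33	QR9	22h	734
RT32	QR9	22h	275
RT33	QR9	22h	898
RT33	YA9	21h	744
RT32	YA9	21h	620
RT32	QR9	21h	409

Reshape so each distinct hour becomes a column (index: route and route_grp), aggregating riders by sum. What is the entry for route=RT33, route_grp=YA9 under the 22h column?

Rows with route=RT33, route_grp=YA9 and hour=22h: riders values are 908, 849, 707, 706.
908 + 849 + 707 + 706 = 3170.

3170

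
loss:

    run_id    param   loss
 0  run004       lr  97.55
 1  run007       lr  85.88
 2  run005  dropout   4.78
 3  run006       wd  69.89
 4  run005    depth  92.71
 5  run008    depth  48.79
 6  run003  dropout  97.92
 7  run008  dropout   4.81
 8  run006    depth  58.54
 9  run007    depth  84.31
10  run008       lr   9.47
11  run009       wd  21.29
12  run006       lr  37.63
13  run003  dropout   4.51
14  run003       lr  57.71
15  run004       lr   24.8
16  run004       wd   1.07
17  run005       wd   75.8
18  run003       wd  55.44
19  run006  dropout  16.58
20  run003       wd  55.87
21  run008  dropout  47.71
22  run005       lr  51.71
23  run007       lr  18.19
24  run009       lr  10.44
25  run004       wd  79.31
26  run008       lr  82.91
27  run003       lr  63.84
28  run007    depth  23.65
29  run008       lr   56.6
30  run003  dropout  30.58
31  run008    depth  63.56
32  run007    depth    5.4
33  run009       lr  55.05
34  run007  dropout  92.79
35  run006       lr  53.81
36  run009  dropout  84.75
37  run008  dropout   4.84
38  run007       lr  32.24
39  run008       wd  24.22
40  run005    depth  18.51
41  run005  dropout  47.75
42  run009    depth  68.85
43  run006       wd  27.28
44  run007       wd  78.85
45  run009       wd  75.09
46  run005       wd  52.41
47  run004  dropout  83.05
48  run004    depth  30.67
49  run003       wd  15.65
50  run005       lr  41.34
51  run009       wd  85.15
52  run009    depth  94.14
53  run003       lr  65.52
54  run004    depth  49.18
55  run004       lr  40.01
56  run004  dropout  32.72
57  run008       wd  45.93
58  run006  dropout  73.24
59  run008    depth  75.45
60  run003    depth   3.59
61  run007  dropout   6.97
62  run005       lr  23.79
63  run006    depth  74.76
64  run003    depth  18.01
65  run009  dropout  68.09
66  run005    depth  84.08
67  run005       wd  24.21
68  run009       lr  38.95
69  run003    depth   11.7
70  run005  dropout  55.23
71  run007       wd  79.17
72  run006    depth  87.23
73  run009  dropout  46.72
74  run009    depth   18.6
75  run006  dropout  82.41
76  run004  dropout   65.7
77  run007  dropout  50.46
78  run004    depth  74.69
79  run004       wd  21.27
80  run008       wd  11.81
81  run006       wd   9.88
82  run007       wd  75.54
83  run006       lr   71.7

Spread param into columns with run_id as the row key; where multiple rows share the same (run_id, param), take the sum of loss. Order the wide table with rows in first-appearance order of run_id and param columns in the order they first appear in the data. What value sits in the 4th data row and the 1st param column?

With rows in first-appearance order of run_id, row 4 is run_id=run006. param columns in first-appearance order: lr, dropout, wd, depth; column 1 is lr.
Long rows with run_id=run006, param=lr: 37.63 + 53.81 + 71.7 = 163.14.

163.14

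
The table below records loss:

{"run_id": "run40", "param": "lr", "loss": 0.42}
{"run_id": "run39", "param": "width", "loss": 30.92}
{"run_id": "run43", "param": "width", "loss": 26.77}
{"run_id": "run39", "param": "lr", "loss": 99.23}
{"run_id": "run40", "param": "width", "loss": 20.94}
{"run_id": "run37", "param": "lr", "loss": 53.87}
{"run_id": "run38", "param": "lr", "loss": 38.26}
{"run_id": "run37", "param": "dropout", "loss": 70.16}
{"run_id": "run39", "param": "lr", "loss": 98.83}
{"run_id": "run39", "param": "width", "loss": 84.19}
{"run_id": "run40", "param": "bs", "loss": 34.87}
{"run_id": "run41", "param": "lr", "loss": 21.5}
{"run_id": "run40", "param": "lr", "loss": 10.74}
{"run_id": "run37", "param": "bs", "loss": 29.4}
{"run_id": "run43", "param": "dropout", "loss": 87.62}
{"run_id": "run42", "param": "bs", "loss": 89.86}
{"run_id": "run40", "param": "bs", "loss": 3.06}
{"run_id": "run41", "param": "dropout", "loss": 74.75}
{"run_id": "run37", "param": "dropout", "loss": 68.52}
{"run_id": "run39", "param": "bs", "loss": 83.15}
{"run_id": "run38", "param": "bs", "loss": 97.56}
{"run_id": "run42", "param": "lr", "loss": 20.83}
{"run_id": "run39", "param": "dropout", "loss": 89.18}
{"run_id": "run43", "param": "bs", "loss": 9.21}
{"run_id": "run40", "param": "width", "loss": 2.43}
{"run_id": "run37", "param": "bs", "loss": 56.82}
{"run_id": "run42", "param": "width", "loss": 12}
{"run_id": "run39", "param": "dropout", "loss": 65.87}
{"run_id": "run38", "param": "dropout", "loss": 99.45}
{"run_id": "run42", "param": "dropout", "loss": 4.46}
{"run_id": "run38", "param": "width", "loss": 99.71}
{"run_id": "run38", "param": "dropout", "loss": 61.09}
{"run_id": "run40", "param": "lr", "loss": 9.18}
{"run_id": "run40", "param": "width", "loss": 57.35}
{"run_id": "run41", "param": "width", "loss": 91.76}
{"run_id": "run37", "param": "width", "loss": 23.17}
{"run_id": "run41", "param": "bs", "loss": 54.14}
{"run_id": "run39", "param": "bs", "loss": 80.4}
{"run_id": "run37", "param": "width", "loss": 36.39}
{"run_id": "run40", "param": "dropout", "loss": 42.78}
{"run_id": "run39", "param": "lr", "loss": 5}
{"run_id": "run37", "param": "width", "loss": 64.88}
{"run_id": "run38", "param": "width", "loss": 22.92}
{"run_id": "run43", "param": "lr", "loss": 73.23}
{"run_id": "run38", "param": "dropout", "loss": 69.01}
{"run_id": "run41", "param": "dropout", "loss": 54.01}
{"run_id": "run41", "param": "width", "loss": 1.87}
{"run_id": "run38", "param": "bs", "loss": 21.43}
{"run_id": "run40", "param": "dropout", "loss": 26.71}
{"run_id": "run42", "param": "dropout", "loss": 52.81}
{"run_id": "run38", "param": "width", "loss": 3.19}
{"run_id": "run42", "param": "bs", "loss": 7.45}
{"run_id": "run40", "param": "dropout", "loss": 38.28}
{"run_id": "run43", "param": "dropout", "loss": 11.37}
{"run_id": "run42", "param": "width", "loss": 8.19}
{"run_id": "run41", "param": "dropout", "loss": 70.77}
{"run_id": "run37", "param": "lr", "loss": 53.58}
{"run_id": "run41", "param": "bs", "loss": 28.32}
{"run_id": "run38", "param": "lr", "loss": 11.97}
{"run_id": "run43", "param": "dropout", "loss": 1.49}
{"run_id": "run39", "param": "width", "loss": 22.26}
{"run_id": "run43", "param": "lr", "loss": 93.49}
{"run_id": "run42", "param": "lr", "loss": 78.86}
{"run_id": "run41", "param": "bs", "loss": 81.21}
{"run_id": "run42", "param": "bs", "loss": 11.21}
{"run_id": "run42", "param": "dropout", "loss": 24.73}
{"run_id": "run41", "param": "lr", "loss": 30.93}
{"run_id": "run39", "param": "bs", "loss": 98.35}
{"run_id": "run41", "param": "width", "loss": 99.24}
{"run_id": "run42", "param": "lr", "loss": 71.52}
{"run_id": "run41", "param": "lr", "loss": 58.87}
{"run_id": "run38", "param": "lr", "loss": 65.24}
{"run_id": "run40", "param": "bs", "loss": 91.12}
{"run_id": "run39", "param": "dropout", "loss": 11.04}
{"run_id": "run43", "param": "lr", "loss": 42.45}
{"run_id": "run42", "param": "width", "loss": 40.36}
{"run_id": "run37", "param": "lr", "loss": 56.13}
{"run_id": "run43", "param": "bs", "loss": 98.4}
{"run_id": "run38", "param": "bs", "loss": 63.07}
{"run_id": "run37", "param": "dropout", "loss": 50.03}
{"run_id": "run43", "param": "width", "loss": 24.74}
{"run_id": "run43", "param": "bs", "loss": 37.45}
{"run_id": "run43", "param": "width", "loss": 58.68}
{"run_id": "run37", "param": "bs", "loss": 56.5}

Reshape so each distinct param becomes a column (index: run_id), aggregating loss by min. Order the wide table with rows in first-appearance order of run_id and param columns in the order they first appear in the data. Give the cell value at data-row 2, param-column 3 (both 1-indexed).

With rows in first-appearance order of run_id, row 2 is run_id=run39. param columns in first-appearance order: lr, width, dropout, bs; column 3 is dropout.
Long rows with run_id=run39, param=dropout: min(89.18, 65.87, 11.04) = 11.04.

11.04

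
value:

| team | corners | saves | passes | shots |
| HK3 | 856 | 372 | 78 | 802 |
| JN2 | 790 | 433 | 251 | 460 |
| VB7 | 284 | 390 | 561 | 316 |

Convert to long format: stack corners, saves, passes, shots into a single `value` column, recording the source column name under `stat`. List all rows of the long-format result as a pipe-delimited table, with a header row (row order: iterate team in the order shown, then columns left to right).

Each (team, column) pair becomes one row: 3 × 4 = 12 rows.
For example, (HK3, corners) → value=856.

| team | stat | value |
| HK3 | corners | 856 |
| HK3 | saves | 372 |
| HK3 | passes | 78 |
| HK3 | shots | 802 |
| JN2 | corners | 790 |
| JN2 | saves | 433 |
| JN2 | passes | 251 |
| JN2 | shots | 460 |
| VB7 | corners | 284 |
| VB7 | saves | 390 |
| VB7 | passes | 561 |
| VB7 | shots | 316 |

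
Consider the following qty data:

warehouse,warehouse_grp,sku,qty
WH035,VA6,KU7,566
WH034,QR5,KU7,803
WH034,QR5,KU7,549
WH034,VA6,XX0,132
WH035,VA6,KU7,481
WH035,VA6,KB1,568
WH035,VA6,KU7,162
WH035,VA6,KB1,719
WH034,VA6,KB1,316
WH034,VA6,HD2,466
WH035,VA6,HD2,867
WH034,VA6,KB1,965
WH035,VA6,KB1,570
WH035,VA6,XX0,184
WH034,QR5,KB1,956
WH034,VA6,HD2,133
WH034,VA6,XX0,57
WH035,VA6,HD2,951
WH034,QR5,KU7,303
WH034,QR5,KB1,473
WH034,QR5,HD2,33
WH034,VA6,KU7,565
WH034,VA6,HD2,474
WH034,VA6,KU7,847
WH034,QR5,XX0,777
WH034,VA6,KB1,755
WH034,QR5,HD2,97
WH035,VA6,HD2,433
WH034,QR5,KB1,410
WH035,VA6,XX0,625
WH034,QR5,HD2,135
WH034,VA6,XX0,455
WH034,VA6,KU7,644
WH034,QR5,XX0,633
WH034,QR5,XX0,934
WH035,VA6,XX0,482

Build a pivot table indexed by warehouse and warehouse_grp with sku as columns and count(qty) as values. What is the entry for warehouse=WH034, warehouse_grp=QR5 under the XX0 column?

3

Rows with warehouse=WH034, warehouse_grp=QR5 and sku=XX0: qty values are 777, 633, 934.
3 rows match — count = 3.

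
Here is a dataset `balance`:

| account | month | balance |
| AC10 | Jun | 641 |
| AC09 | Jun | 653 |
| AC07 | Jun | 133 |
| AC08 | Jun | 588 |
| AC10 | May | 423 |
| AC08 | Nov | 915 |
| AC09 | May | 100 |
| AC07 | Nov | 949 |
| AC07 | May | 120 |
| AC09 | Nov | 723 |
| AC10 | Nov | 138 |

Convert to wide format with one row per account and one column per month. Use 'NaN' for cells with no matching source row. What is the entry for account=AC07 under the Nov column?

949

The long row with account=AC07, month=Nov has balance=949.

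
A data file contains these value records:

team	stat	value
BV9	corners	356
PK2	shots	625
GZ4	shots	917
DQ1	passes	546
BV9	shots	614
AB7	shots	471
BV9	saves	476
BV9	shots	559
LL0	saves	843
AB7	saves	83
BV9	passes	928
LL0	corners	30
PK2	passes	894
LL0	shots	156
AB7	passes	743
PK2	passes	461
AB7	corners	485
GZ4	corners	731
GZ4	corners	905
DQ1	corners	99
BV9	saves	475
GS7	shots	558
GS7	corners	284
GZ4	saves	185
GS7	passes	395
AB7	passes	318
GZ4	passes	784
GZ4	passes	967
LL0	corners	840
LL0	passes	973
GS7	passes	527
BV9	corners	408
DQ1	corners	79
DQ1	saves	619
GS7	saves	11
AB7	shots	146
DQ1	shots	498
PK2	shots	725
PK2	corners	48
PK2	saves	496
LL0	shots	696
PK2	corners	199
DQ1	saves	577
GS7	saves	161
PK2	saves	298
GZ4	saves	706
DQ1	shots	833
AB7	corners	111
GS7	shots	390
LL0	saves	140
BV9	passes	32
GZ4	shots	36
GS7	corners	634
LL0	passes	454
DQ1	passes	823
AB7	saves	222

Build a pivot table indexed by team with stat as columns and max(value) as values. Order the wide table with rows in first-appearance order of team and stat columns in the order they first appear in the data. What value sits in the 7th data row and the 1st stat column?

With rows in first-appearance order of team, row 7 is team=GS7. stat columns in first-appearance order: corners, shots, passes, saves; column 1 is corners.
Long rows with team=GS7, stat=corners: max(284, 634) = 634.

634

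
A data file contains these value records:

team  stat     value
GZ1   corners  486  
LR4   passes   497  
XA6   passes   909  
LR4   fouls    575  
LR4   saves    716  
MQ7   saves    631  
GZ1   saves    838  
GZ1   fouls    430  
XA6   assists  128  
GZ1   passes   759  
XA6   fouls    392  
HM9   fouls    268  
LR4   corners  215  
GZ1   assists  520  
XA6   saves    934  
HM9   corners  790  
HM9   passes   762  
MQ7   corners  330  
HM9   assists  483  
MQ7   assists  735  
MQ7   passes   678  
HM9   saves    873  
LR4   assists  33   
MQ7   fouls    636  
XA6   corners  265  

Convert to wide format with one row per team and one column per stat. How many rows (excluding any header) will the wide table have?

5 distinct team values → 5 rows.

5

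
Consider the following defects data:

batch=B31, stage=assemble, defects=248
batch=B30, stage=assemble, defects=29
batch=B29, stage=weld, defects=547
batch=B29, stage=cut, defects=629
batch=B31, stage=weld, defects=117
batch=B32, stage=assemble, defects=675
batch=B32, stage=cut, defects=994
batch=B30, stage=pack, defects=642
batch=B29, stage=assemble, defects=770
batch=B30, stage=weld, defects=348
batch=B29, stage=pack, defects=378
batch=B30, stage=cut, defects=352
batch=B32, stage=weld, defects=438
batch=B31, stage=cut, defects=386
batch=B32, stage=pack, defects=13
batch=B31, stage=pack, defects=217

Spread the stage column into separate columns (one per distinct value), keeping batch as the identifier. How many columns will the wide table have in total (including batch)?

1 column for batch plus 4 distinct stage values → 5 columns.

5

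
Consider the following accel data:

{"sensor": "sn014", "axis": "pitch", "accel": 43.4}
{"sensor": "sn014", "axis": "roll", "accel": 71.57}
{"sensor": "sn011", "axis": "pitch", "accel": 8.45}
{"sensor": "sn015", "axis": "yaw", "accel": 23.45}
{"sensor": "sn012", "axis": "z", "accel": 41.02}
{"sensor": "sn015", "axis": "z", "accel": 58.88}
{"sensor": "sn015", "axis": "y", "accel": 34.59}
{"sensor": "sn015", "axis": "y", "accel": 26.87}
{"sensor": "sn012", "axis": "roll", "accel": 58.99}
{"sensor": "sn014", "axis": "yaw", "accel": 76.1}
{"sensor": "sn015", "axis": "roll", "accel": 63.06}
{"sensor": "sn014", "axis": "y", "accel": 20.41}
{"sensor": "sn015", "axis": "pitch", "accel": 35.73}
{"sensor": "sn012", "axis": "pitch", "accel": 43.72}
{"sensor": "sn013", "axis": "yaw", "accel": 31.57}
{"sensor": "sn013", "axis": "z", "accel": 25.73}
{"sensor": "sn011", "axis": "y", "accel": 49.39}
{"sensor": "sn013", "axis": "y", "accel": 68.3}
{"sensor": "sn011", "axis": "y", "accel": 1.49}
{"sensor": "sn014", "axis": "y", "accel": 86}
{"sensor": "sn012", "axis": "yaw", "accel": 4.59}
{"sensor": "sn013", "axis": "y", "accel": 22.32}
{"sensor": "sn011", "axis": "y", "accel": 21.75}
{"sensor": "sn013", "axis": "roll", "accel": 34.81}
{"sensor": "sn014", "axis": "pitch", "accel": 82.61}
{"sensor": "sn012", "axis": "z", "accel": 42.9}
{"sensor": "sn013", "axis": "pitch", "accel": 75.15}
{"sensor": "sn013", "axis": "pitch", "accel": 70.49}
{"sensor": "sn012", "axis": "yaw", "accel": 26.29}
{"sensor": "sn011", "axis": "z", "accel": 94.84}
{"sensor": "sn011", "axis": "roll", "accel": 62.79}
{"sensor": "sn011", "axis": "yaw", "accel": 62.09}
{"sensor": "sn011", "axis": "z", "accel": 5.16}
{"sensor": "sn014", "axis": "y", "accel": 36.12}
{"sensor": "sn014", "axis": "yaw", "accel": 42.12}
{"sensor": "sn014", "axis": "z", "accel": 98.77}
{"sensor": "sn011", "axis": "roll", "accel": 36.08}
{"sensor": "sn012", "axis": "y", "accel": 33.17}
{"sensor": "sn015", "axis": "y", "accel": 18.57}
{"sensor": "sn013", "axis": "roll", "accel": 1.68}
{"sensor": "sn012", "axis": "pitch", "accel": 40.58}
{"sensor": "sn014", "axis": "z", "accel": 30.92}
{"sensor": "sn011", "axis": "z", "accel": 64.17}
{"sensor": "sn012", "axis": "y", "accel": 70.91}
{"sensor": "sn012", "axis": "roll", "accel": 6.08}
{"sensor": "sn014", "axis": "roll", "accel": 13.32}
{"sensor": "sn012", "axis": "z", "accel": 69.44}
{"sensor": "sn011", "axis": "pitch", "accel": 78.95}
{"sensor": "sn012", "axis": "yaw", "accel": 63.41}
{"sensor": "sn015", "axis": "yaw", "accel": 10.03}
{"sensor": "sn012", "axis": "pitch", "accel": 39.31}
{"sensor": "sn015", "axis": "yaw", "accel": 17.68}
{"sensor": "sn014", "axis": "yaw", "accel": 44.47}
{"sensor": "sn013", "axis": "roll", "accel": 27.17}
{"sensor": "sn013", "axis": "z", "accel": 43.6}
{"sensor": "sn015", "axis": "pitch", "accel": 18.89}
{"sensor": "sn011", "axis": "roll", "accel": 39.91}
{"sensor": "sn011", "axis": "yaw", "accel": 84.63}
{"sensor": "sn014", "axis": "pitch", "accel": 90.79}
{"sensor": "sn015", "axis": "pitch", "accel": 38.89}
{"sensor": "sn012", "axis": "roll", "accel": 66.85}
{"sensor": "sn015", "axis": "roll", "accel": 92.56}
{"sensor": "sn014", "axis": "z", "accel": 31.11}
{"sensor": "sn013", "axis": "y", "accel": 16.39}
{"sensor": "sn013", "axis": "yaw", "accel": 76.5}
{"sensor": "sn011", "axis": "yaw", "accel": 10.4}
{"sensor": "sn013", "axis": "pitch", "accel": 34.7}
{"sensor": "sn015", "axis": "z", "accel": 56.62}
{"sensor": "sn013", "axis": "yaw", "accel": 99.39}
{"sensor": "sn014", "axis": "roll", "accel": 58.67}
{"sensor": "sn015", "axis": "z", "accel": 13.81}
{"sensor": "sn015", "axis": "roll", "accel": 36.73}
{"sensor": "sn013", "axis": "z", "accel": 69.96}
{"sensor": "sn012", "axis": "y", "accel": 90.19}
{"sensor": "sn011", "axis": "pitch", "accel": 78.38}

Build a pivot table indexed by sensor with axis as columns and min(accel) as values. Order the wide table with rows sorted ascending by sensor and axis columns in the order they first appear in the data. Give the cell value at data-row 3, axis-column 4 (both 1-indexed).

With rows sorted ascending by sensor, row 3 is sensor=sn013. axis columns in first-appearance order: pitch, roll, yaw, z, y; column 4 is z.
Long rows with sensor=sn013, axis=z: min(25.73, 43.6, 69.96) = 25.73.

25.73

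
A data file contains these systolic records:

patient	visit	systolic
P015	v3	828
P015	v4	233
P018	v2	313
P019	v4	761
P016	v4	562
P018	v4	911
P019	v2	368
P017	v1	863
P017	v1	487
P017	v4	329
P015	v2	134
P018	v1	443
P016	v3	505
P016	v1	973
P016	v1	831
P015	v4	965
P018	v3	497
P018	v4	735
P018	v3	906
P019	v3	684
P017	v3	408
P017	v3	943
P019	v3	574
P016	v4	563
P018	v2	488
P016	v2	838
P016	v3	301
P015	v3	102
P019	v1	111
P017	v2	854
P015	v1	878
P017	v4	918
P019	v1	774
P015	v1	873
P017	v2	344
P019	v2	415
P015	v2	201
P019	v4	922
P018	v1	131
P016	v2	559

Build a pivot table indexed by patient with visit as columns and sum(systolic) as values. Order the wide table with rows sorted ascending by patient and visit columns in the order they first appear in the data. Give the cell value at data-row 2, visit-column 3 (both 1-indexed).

1397

With rows sorted ascending by patient, row 2 is patient=P016. visit columns in first-appearance order: v3, v4, v2, v1; column 3 is v2.
Long rows with patient=P016, visit=v2: 838 + 559 = 1397.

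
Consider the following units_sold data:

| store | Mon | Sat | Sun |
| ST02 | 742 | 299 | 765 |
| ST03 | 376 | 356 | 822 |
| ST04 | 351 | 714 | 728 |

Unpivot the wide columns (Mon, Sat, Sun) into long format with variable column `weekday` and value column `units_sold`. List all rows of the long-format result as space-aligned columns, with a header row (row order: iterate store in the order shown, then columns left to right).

store  weekday  units_sold
ST02   Mon      742       
ST02   Sat      299       
ST02   Sun      765       
ST03   Mon      376       
ST03   Sat      356       
ST03   Sun      822       
ST04   Mon      351       
ST04   Sat      714       
ST04   Sun      728       

Each (store, column) pair becomes one row: 3 × 3 = 9 rows.
For example, (ST02, Mon) → units_sold=742.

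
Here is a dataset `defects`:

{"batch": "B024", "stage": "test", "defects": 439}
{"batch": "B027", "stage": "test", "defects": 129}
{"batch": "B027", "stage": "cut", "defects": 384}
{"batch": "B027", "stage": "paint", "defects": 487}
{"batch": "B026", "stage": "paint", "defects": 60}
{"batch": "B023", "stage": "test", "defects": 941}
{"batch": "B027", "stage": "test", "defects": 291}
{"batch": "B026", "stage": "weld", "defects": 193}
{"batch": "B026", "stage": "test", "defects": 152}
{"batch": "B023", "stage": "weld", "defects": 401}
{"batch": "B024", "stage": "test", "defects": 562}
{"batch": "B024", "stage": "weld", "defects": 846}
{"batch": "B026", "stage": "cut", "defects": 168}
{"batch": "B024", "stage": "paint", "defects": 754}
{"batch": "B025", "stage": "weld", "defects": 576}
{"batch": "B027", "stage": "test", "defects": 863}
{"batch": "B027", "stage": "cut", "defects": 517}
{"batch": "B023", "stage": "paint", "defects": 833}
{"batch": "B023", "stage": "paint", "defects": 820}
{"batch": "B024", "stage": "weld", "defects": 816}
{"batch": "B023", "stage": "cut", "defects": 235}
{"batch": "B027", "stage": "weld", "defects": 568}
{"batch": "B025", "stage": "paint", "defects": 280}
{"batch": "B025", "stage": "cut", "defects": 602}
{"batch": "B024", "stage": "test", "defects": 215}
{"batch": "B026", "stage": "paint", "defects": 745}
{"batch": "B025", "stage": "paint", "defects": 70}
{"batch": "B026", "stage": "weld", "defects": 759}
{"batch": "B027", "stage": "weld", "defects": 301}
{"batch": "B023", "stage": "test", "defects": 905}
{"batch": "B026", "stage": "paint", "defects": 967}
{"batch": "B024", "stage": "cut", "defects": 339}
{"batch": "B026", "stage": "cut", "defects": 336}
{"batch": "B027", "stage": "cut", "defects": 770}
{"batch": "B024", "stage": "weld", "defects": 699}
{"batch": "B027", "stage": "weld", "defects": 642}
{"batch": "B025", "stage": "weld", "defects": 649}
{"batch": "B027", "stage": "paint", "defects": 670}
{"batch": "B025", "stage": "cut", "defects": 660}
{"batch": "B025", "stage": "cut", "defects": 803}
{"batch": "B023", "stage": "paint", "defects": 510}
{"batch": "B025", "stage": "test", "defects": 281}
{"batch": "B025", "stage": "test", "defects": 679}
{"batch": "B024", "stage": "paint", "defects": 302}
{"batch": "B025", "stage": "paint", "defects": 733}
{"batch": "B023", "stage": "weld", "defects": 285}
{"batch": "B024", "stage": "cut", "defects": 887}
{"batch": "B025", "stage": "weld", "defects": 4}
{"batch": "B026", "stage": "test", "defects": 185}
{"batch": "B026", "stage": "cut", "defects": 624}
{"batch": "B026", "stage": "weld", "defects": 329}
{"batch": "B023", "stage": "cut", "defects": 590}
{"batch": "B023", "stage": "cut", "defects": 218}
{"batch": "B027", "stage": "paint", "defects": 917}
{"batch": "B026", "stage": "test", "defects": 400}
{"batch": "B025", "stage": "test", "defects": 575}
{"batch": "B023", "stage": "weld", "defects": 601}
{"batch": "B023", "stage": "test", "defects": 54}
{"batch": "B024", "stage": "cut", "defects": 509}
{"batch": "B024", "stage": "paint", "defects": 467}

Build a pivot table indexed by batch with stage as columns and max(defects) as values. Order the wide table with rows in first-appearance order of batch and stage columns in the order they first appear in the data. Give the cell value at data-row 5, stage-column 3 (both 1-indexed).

With rows in first-appearance order of batch, row 5 is batch=B025. stage columns in first-appearance order: test, cut, paint, weld; column 3 is paint.
Long rows with batch=B025, stage=paint: max(280, 70, 733) = 733.

733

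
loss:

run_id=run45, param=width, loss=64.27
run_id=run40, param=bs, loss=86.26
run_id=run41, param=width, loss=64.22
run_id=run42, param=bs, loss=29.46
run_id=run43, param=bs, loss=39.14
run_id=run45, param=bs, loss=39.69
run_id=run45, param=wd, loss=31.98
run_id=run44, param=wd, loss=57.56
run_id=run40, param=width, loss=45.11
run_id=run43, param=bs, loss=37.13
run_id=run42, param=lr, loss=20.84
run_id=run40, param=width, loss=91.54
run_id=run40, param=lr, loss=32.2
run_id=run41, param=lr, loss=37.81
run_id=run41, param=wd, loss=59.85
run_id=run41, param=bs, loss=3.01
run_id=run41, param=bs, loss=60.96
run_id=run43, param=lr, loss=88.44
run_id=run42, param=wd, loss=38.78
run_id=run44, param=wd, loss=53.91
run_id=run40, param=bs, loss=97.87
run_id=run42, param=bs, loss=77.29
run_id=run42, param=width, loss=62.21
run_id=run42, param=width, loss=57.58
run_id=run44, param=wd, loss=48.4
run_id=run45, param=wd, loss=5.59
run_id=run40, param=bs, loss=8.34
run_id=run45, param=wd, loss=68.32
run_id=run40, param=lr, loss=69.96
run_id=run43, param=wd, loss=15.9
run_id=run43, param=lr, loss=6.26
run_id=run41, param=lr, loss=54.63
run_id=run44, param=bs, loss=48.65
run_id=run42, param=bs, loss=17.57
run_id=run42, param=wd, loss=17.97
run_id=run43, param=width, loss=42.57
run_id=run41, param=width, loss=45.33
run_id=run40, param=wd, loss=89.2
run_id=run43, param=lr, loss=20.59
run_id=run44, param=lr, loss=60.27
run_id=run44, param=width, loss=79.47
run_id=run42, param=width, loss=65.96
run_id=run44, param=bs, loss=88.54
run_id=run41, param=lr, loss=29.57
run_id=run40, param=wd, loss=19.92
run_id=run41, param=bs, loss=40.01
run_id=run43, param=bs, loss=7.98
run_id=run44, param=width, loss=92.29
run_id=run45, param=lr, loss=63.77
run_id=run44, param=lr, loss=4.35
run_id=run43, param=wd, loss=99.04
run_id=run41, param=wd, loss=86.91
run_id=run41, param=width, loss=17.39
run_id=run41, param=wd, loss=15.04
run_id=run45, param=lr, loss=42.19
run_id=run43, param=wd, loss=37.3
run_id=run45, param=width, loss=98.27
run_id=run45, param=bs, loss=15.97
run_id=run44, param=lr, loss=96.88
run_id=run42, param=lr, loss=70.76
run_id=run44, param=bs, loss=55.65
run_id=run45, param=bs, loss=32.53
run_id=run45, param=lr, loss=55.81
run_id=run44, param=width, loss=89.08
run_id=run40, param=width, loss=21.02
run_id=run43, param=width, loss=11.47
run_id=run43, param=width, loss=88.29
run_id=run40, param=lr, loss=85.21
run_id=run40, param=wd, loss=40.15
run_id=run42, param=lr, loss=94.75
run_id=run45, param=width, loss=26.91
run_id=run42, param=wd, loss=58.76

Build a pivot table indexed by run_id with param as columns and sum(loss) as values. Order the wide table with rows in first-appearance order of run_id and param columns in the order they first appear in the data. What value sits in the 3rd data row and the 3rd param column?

With rows in first-appearance order of run_id, row 3 is run_id=run41. param columns in first-appearance order: width, bs, wd, lr; column 3 is wd.
Long rows with run_id=run41, param=wd: 59.85 + 86.91 + 15.04 = 161.80.

161.80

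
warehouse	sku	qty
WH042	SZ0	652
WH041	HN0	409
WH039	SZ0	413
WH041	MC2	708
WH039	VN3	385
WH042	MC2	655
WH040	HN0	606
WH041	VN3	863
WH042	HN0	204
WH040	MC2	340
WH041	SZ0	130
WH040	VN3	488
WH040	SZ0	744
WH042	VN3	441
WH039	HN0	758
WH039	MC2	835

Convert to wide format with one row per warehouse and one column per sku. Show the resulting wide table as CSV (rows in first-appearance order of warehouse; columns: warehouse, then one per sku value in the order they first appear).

warehouse,SZ0,HN0,MC2,VN3
WH042,652,204,655,441
WH041,130,409,708,863
WH039,413,758,835,385
WH040,744,606,340,488

Columns: warehouse plus the 4 distinct sku values (SZ0, HN0, MC2, VN3).
For example, row WH042 column SZ0 takes qty=652 from the long row (WH042, SZ0).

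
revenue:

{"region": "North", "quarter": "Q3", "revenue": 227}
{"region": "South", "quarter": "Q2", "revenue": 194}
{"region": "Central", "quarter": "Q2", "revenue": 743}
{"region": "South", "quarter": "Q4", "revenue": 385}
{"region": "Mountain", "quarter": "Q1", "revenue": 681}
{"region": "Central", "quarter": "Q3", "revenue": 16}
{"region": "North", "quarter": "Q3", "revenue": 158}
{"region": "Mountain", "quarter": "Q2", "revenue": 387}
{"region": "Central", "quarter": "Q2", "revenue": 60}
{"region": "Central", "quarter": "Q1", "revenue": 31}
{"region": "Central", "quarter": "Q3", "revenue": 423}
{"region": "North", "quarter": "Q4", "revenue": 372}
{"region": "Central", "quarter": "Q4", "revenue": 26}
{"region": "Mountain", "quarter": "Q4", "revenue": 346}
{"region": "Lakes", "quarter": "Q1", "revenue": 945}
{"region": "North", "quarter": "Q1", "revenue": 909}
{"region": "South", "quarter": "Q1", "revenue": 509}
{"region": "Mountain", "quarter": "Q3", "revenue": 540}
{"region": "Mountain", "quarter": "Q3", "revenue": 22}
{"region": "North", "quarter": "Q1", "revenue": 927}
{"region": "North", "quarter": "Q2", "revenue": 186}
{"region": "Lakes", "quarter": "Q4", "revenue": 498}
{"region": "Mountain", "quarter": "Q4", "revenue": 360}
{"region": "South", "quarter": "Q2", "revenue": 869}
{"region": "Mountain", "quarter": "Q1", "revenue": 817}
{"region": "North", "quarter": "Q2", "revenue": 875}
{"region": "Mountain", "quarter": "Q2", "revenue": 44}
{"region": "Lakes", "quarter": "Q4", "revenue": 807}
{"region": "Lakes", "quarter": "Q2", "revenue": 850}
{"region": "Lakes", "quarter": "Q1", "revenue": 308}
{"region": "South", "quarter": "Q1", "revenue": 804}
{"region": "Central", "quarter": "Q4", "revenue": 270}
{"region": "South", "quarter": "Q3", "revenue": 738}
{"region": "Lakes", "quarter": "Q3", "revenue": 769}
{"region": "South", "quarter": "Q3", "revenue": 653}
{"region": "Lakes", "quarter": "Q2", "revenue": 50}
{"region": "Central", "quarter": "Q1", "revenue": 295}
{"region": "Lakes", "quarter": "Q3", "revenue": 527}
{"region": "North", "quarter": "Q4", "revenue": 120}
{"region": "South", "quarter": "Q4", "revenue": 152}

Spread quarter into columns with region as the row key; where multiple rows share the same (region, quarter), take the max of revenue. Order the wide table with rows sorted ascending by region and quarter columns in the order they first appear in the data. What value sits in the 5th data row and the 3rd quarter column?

With rows sorted ascending by region, row 5 is region=South. quarter columns in first-appearance order: Q3, Q2, Q4, Q1; column 3 is Q4.
Long rows with region=South, quarter=Q4: max(385, 152) = 385.

385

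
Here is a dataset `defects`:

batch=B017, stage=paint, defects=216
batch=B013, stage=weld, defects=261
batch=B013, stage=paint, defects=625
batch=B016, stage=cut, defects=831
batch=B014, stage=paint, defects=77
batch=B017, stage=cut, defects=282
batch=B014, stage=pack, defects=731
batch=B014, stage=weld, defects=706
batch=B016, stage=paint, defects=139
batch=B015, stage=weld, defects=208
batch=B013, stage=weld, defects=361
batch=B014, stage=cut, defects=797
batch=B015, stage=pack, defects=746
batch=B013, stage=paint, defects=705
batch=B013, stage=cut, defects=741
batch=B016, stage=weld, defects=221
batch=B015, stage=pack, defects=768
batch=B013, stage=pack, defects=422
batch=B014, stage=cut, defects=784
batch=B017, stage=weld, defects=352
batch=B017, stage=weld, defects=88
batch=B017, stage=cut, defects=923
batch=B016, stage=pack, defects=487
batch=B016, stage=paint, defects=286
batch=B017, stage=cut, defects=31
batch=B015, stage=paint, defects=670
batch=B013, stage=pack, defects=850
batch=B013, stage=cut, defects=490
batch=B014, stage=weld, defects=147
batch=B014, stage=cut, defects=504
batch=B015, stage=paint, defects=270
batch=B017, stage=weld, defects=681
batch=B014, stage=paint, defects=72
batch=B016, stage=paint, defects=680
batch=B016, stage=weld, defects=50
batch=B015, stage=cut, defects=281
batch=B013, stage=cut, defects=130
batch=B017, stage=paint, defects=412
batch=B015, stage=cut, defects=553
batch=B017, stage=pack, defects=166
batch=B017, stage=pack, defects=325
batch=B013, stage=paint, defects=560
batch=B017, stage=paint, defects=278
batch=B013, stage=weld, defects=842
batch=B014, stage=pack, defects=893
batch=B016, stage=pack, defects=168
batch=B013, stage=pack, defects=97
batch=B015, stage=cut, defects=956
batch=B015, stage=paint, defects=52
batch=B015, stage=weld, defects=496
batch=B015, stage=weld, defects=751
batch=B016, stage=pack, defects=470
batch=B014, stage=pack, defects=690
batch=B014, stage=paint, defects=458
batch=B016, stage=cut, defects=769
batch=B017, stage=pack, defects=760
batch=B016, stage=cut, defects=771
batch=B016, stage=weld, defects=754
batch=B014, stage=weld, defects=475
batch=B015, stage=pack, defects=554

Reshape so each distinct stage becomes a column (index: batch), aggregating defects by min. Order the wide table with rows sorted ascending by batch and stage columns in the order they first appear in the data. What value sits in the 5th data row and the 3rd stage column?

31

With rows sorted ascending by batch, row 5 is batch=B017. stage columns in first-appearance order: paint, weld, cut, pack; column 3 is cut.
Long rows with batch=B017, stage=cut: min(282, 923, 31) = 31.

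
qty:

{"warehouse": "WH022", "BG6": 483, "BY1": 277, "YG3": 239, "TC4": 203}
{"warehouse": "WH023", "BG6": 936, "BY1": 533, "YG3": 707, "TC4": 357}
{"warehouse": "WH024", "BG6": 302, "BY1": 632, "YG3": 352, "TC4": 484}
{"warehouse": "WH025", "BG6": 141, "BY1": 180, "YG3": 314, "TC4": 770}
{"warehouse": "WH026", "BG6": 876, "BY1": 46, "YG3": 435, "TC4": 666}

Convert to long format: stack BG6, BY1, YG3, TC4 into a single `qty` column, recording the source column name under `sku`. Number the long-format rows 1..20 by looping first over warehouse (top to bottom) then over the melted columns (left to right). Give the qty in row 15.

314

20 rows total (5 × 4). Row 15: index ⌊(15-1)/4⌋ = 3 into warehouse → WH025; (15-1) mod 4 = 2 into the melted columns → YG3.
So row 15 is (WH025, YG3, 314); qty = 314.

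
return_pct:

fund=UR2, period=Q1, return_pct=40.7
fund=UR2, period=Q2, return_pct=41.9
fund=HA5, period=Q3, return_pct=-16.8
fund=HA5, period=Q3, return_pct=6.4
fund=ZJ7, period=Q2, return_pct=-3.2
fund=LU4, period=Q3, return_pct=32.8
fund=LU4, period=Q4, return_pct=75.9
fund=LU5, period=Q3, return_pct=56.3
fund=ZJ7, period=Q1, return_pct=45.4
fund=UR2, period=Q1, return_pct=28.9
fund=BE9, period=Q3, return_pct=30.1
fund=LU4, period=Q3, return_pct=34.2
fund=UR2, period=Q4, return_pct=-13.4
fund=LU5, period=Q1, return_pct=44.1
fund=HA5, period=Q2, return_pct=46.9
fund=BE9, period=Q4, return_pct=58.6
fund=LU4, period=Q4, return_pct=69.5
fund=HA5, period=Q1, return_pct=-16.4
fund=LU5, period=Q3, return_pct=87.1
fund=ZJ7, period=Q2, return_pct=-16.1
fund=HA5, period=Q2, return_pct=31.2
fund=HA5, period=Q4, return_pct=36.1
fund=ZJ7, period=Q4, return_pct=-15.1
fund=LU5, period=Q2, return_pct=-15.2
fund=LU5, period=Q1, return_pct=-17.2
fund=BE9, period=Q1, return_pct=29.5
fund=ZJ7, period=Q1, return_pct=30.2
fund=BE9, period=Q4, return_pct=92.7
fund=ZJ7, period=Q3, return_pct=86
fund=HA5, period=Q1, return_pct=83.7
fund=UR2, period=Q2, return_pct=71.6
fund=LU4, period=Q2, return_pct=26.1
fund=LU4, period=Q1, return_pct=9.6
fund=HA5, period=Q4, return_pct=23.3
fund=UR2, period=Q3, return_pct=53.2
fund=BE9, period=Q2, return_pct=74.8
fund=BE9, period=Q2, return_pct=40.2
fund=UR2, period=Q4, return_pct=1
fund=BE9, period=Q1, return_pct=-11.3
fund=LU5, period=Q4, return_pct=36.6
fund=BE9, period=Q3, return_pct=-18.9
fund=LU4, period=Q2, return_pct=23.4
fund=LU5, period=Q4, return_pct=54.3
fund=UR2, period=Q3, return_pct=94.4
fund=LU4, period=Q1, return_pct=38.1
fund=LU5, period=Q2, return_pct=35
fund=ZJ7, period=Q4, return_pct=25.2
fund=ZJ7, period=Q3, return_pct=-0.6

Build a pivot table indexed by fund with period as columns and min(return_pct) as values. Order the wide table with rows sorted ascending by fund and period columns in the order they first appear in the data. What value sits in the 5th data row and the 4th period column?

With rows sorted ascending by fund, row 5 is fund=UR2. period columns in first-appearance order: Q1, Q2, Q3, Q4; column 4 is Q4.
Long rows with fund=UR2, period=Q4: min(-13.4, 1) = -13.4.

-13.4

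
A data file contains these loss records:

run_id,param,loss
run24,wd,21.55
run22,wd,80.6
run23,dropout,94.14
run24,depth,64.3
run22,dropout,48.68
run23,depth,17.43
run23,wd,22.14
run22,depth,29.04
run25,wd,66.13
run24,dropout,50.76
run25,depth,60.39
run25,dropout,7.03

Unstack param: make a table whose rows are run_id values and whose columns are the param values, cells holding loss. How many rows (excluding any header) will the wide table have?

4

4 distinct run_id values → 4 rows.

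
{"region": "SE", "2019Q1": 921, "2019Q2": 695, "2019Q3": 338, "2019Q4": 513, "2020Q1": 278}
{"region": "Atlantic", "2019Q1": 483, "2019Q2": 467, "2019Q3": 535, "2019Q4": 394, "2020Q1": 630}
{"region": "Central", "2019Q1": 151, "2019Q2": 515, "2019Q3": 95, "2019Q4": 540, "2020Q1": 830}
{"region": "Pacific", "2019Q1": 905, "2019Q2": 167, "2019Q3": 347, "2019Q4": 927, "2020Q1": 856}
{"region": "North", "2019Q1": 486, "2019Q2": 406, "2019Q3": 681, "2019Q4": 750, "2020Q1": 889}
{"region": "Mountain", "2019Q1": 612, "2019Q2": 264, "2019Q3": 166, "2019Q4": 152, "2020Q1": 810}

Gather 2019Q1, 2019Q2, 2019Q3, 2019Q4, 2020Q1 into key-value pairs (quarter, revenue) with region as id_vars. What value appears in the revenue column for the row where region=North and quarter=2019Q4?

750

Unpivoting turns each (region, wide-column) pair into one long row.
The wide cell at row North, column 2019Q4 holds 750, so the long row (North, 2019Q4) has revenue=750.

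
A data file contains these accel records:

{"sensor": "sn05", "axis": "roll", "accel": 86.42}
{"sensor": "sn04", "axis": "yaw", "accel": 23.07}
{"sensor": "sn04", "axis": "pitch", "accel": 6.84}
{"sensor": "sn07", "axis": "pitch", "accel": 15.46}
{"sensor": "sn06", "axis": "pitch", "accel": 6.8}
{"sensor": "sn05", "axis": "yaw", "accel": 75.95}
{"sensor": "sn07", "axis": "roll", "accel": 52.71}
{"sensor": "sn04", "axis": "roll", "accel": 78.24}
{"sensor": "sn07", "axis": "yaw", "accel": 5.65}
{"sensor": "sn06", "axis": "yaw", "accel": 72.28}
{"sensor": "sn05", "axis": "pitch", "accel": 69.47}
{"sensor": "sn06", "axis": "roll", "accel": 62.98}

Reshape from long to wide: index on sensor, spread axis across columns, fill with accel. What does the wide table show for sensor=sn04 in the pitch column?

Wide layout: rows indexed by sensor, columns are the 3 distinct axis values (roll, yaw, pitch).
Cell (sensor=sn04, axis=pitch) draws from the long row where sensor=sn04 and axis=pitch, which has accel=6.84.

6.84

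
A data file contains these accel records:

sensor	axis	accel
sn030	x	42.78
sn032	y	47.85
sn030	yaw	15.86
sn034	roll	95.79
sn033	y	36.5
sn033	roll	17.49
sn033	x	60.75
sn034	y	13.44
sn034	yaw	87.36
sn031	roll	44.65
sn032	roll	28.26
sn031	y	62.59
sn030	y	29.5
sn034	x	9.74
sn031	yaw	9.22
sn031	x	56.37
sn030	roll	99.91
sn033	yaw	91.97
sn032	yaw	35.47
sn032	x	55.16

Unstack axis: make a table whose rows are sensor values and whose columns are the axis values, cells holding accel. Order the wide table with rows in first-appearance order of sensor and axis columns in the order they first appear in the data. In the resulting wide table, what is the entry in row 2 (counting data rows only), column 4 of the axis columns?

With rows in first-appearance order of sensor, row 2 is sensor=sn032. axis columns in first-appearance order: x, y, yaw, roll; column 4 is roll.
Long rows with sensor=sn032, axis=roll: accel = 28.26.

28.26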